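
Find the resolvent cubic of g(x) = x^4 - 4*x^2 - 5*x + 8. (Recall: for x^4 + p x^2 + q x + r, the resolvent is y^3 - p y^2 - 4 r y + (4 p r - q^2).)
h(y) = y^3 + 4*y^2 - 32*y - 153

Identify coefficients: p = -4, q = -5, r = 8.
Plug into h(y) = y^3 - p y^2 - 4 r y + (4 p r - q^2):
  h(y) = y^3 - (-4) y^2 - 4*(8) y + (4*(-4)*(8) - (-5)^2)
       = y^3 + (4) y^2 + (-32) y + (-153).
Simplifying: h(y) = y^3 + 4*y^2 - 32*y - 153.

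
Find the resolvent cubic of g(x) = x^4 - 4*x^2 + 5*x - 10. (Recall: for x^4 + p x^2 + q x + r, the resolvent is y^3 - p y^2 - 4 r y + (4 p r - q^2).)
h(y) = y^3 + 4*y^2 + 40*y + 135

Identify coefficients: p = -4, q = 5, r = -10.
Plug into h(y) = y^3 - p y^2 - 4 r y + (4 p r - q^2):
  h(y) = y^3 - (-4) y^2 - 4*(-10) y + (4*(-4)*(-10) - (5)^2)
       = y^3 + (4) y^2 + (40) y + (135).
Simplifying: h(y) = y^3 + 4*y^2 + 40*y + 135.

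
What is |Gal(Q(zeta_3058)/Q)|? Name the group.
|Gal(Q(zeta_3058)/Q)| = phi(3058) = 1380; group ≅ (Z/3058Z)^* ≅ Z/10Z × Z/138Z

The n-th cyclotomic polynomial Φ_3058(x) is the minimal polynomial of zeta_3058 over Q and has degree phi(3058) = 1380. So Q(zeta_3058) is a degree-1380 Galois extension with Galois group (Z/3058Z)^*. By CRT, (Z/3058Z)^* ≅ (Z/2Z)^* × (Z/11Z)^* × (Z/139Z)^*. Each prime-power unit group is (Z/2Z)^* ≅ trivial group (order 1); (Z/11Z)^* ≅ Z/10Z; (Z/139Z)^* ≅ Z/138Z. Hence Gal(Q(zeta_3058)/Q) ≅ Z/10Z × Z/138Z.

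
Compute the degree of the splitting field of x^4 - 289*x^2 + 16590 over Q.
[K:Q] = 4

f factors as (x^2 - 210)(x^2 - 79); the splitting field is K = Q(sqrt(210), sqrt(79)). Since 210, 79, and 16590 are all non-squares in Q, the three subfields Q(sqrt(210)), Q(sqrt(79)), Q(sqrt(16590)) are distinct degree-2 extensions, so [K:Q] = 4 (Klein four Galois group).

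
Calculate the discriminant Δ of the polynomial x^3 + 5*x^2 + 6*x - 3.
Δ = -327

For x^3 + a x^2 + b x + c the discriminant is Δ = 18 a b c - 4 a^3 c + a^2 b^2 - 4 b^3 - 27 c^2.
Plug a = 5, b = 6, c = -3:
  18*(5)*(6)*(-3) - 4*(5)^3*(-3) + (5)^2*(6)^2 - 4*(6)^3 - 27*(-3)^2
  = -1620 + (1500) + 900 + (-864) + (-243)
  = -327.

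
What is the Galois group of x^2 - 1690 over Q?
Gal(K/Q) = Z/2Z (cyclic of order 2)

x^2 - 1690 is irreducible over Q since 1690 is not a rational square. The splitting field Q(sqrt(1690)) has degree 2 over Q, and its unique nontrivial automorphism is sqrt(1690) ↦ -sqrt(1690). Hence Gal(Q(sqrt(1690))/Q) = Z/2Z.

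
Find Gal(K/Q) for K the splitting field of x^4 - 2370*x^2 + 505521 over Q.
Gal(K/Q) = Z/2Z (cyclic of order 2)

f factors as (x^2 - 2133)(x^2 - 237), so the splitting field is K = Q(sqrt(2133), sqrt(237)). The squarefree part of 2133 is 237 and the squarefree part of 237 is also 237, so sqrt(2133) and sqrt(237) are both rational multiples of sqrt(237). Hence Q(sqrt(2133)) = Q(sqrt(237)) = Q(sqrt(237)), and the splitting field collapses to a single degree-2 extension with Galois group Z/2Z.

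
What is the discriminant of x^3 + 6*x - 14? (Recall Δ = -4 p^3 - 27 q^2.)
Δ = -6156

For a depressed cubic x^3 + p x + q the discriminant is Δ = -4 p^3 - 27 q^2 = -4*(6)^3 - 27*(-14)^2 = -864 - 5292 = -6156.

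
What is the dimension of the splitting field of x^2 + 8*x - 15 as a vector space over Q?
[K:Q] = 2

The discriminant of x^2 + (8)*x + (-15) is b^2 - 4c = 64 - (-60) = 124. Since 124 is not a perfect square in Q, the polynomial is irreducible over Q. Its two roots generate a degree-2 extension, so [K:Q] = 2.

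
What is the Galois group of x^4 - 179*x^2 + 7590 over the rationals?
Gal(K/Q) = V_4 (Klein four-group, Z/2Z × Z/2Z)

f factors as (x^2 - 110)(x^2 - 69), so the splitting field is K = Q(sqrt(110), sqrt(69)). The elements 110, 69, 7590 are all non-squares in Q, so sqrt(110) and sqrt(69) generate independent quadratic extensions. Thus [K:Q] = 4 and Gal(K/Q) is generated by the two order-2 automorphisms sqrt(110) ↦ -sqrt(110) and sqrt(69) ↦ -sqrt(69), giving V_4.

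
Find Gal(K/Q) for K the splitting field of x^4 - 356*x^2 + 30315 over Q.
Gal(K/Q) = V_4 (Klein four-group, Z/2Z × Z/2Z)

f factors as (x^2 - 215)(x^2 - 141), so the splitting field is K = Q(sqrt(215), sqrt(141)). The elements 215, 141, 30315 are all non-squares in Q, so sqrt(215) and sqrt(141) generate independent quadratic extensions. Thus [K:Q] = 4 and Gal(K/Q) is generated by the two order-2 automorphisms sqrt(215) ↦ -sqrt(215) and sqrt(141) ↦ -sqrt(141), giving V_4.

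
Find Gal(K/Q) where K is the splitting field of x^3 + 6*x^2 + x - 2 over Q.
Gal(K/Q) = S_3 (symmetric group of order 6)

Compute the discriminant of x^3 + (6)*x^2 + (1)*x + (-2): Δ = 1436. Since Δ is not a rational square, the Galois group is not contained in A_3; it must be the full S_3 (irreducibility of the cubic rules out anything smaller).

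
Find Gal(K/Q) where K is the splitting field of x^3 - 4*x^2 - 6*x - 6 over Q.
Gal(K/Q) = S_3 (symmetric group of order 6)

Compute the discriminant of x^3 + (-4)*x^2 + (-6)*x + (-6): Δ = -3660. Since Δ is not a rational square, the Galois group is not contained in A_3; it must be the full S_3 (irreducibility of the cubic rules out anything smaller).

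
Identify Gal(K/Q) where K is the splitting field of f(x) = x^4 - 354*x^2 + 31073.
Gal(K/Q) = V_4 (Klein four-group, Z/2Z × Z/2Z)

f factors as (x^2 - 161)(x^2 - 193), so the splitting field is K = Q(sqrt(161), sqrt(193)). The elements 161, 193, 31073 are all non-squares in Q, so sqrt(161) and sqrt(193) generate independent quadratic extensions. Thus [K:Q] = 4 and Gal(K/Q) is generated by the two order-2 automorphisms sqrt(161) ↦ -sqrt(161) and sqrt(193) ↦ -sqrt(193), giving V_4.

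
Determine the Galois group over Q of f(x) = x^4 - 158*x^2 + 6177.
Gal(K/Q) = V_4 (Klein four-group, Z/2Z × Z/2Z)

f factors as (x^2 - 87)(x^2 - 71), so the splitting field is K = Q(sqrt(87), sqrt(71)). The elements 87, 71, 6177 are all non-squares in Q, so sqrt(87) and sqrt(71) generate independent quadratic extensions. Thus [K:Q] = 4 and Gal(K/Q) is generated by the two order-2 automorphisms sqrt(87) ↦ -sqrt(87) and sqrt(71) ↦ -sqrt(71), giving V_4.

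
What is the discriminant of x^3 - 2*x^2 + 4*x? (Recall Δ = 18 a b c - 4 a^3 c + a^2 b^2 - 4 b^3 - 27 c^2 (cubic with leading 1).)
Δ = -192

For x^3 + a x^2 + b x + c the discriminant is Δ = 18 a b c - 4 a^3 c + a^2 b^2 - 4 b^3 - 27 c^2.
Plug a = -2, b = 4, c = 0:
  18*(-2)*(4)*(0) - 4*(-2)^3*(0) + (-2)^2*(4)^2 - 4*(4)^3 - 27*(0)^2
  = 0 + (0) + 64 + (-256) + (0)
  = -192.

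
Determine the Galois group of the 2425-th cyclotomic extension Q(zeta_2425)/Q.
|Gal(Q(zeta_2425)/Q)| = phi(2425) = 1920; group ≅ (Z/2425Z)^* ≅ Z/20Z × Z/96Z

The n-th cyclotomic polynomial Φ_2425(x) is the minimal polynomial of zeta_2425 over Q and has degree phi(2425) = 1920. So Q(zeta_2425) is a degree-1920 Galois extension with Galois group (Z/2425Z)^*. By CRT, (Z/2425Z)^* ≅ (Z/25Z)^* × (Z/97Z)^*. Each prime-power unit group is (Z/25Z)^* ≅ Z/20Z; (Z/97Z)^* ≅ Z/96Z. Hence Gal(Q(zeta_2425)/Q) ≅ Z/20Z × Z/96Z.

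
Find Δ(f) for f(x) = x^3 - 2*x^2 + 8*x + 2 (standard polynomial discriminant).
Δ = -2412

For x^3 + a x^2 + b x + c the discriminant is Δ = 18 a b c - 4 a^3 c + a^2 b^2 - 4 b^3 - 27 c^2.
Plug a = -2, b = 8, c = 2:
  18*(-2)*(8)*(2) - 4*(-2)^3*(2) + (-2)^2*(8)^2 - 4*(8)^3 - 27*(2)^2
  = -576 + (64) + 256 + (-2048) + (-108)
  = -2412.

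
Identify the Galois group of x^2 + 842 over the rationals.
Gal(K/Q) = Z/2Z (cyclic of order 2)

x^2 + 842 is irreducible over Q since -842 is not a rational square. The splitting field Q(sqrt(-842)) has degree 2 over Q, and its unique nontrivial automorphism is sqrt(-842) ↦ -sqrt(-842). Hence Gal(Q(sqrt(-842))/Q) = Z/2Z.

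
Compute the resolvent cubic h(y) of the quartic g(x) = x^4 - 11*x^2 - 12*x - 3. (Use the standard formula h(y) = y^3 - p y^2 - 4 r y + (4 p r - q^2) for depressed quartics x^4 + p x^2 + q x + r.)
h(y) = y^3 + 11*y^2 + 12*y - 12

Identify coefficients: p = -11, q = -12, r = -3.
Plug into h(y) = y^3 - p y^2 - 4 r y + (4 p r - q^2):
  h(y) = y^3 - (-11) y^2 - 4*(-3) y + (4*(-11)*(-3) - (-12)^2)
       = y^3 + (11) y^2 + (12) y + (-12).
Simplifying: h(y) = y^3 + 11*y^2 + 12*y - 12.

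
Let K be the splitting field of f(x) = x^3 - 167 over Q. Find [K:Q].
[K:Q] = 6

x^3 - 167 has one real root r = 167^(1/3) and two complex roots r*zeta_3, r*zeta_3^2 where zeta_3 = e^(2*pi*i/3). The splitting field is Q(r, zeta_3). [Q(r):Q] = 3 and [Q(zeta_3):Q] = 2 with gcd = 1, so [Q(r, zeta_3):Q] = 3 * 2 = 6.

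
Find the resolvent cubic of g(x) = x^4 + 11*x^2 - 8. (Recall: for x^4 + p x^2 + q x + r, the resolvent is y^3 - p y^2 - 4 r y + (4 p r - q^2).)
h(y) = y^3 - 11*y^2 + 32*y - 352

Identify coefficients: p = 11, q = 0, r = -8.
Plug into h(y) = y^3 - p y^2 - 4 r y + (4 p r - q^2):
  h(y) = y^3 - (11) y^2 - 4*(-8) y + (4*(11)*(-8) - (0)^2)
       = y^3 + (-11) y^2 + (32) y + (-352).
Simplifying: h(y) = y^3 - 11*y^2 + 32*y - 352.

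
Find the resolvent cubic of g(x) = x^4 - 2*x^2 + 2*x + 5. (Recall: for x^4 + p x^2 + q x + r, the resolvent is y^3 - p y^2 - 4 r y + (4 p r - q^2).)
h(y) = y^3 + 2*y^2 - 20*y - 44

Identify coefficients: p = -2, q = 2, r = 5.
Plug into h(y) = y^3 - p y^2 - 4 r y + (4 p r - q^2):
  h(y) = y^3 - (-2) y^2 - 4*(5) y + (4*(-2)*(5) - (2)^2)
       = y^3 + (2) y^2 + (-20) y + (-44).
Simplifying: h(y) = y^3 + 2*y^2 - 20*y - 44.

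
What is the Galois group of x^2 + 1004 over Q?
Gal(K/Q) = Z/2Z (cyclic of order 2)

x^2 + 1004 is irreducible over Q since -1004 is not a rational square. The splitting field Q(sqrt(-1004)) has degree 2 over Q, and its unique nontrivial automorphism is sqrt(-1004) ↦ -sqrt(-1004). Hence Gal(Q(sqrt(-1004))/Q) = Z/2Z.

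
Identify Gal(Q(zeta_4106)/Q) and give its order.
|Gal(Q(zeta_4106)/Q)| = phi(4106) = 2052; group ≅ (Z/4106Z)^* ≅ Z/2052Z

The n-th cyclotomic polynomial Φ_4106(x) is the minimal polynomial of zeta_4106 over Q and has degree phi(4106) = 2052. So Q(zeta_4106) is a degree-2052 Galois extension with Galois group (Z/4106Z)^*. By CRT, (Z/4106Z)^* ≅ (Z/2Z)^* × (Z/2053Z)^*. Each prime-power unit group is (Z/2Z)^* ≅ trivial group (order 1); (Z/2053Z)^* ≅ Z/2052Z. Hence Gal(Q(zeta_4106)/Q) ≅ Z/2052Z.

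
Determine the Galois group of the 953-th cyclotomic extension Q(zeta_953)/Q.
|Gal(Q(zeta_953)/Q)| = phi(953) = 952; group ≅ (Z/953Z)^* ≅ Z/952Z

The n-th cyclotomic polynomial Φ_953(x) is the minimal polynomial of zeta_953 over Q and has degree phi(953) = 952. So Q(zeta_953) is a degree-952 Galois extension with Galois group (Z/953Z)^*. (Z/953Z)^* is cyclic since 953 is an odd prime power (or 4). Hence Gal(Q(zeta_953)/Q) ≅ Z/952Z.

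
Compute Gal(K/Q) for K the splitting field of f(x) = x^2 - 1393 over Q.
Gal(K/Q) = Z/2Z (cyclic of order 2)

x^2 - 1393 is irreducible over Q since 1393 is not a rational square. The splitting field Q(sqrt(1393)) has degree 2 over Q, and its unique nontrivial automorphism is sqrt(1393) ↦ -sqrt(1393). Hence Gal(Q(sqrt(1393))/Q) = Z/2Z.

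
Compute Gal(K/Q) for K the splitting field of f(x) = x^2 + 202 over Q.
Gal(K/Q) = Z/2Z (cyclic of order 2)

x^2 + 202 is irreducible over Q since -202 is not a rational square. The splitting field Q(sqrt(-202)) has degree 2 over Q, and its unique nontrivial automorphism is sqrt(-202) ↦ -sqrt(-202). Hence Gal(Q(sqrt(-202))/Q) = Z/2Z.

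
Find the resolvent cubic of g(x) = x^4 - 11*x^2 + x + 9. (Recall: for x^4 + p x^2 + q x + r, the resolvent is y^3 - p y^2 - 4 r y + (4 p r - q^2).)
h(y) = y^3 + 11*y^2 - 36*y - 397

Identify coefficients: p = -11, q = 1, r = 9.
Plug into h(y) = y^3 - p y^2 - 4 r y + (4 p r - q^2):
  h(y) = y^3 - (-11) y^2 - 4*(9) y + (4*(-11)*(9) - (1)^2)
       = y^3 + (11) y^2 + (-36) y + (-397).
Simplifying: h(y) = y^3 + 11*y^2 - 36*y - 397.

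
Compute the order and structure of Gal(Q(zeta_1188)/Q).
|Gal(Q(zeta_1188)/Q)| = phi(1188) = 360; group ≅ (Z/1188Z)^* ≅ Z/2Z × Z/10Z × Z/18Z

The n-th cyclotomic polynomial Φ_1188(x) is the minimal polynomial of zeta_1188 over Q and has degree phi(1188) = 360. So Q(zeta_1188) is a degree-360 Galois extension with Galois group (Z/1188Z)^*. By CRT, (Z/1188Z)^* ≅ (Z/4Z)^* × (Z/27Z)^* × (Z/11Z)^*. Each prime-power unit group is (Z/4Z)^* ≅ Z/2Z; (Z/27Z)^* ≅ Z/18Z; (Z/11Z)^* ≅ Z/10Z. Hence Gal(Q(zeta_1188)/Q) ≅ Z/2Z × Z/10Z × Z/18Z.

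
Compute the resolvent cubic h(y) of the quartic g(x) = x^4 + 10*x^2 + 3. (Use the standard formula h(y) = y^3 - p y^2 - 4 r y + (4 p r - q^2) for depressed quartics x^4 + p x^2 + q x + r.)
h(y) = y^3 - 10*y^2 - 12*y + 120

Identify coefficients: p = 10, q = 0, r = 3.
Plug into h(y) = y^3 - p y^2 - 4 r y + (4 p r - q^2):
  h(y) = y^3 - (10) y^2 - 4*(3) y + (4*(10)*(3) - (0)^2)
       = y^3 + (-10) y^2 + (-12) y + (120).
Simplifying: h(y) = y^3 - 10*y^2 - 12*y + 120.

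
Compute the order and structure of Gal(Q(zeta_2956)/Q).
|Gal(Q(zeta_2956)/Q)| = phi(2956) = 1476; group ≅ (Z/2956Z)^* ≅ Z/2Z × Z/738Z

The n-th cyclotomic polynomial Φ_2956(x) is the minimal polynomial of zeta_2956 over Q and has degree phi(2956) = 1476. So Q(zeta_2956) is a degree-1476 Galois extension with Galois group (Z/2956Z)^*. By CRT, (Z/2956Z)^* ≅ (Z/4Z)^* × (Z/739Z)^*. Each prime-power unit group is (Z/4Z)^* ≅ Z/2Z; (Z/739Z)^* ≅ Z/738Z. Hence Gal(Q(zeta_2956)/Q) ≅ Z/2Z × Z/738Z.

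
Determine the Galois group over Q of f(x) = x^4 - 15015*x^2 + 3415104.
Gal(K/Q) = Z/2Z (cyclic of order 2)

f factors as (x^2 - 231)(x^2 - 14784), so the splitting field is K = Q(sqrt(231), sqrt(14784)). The squarefree part of 231 is 231 and the squarefree part of 14784 is also 231, so sqrt(231) and sqrt(14784) are both rational multiples of sqrt(231). Hence Q(sqrt(231)) = Q(sqrt(14784)) = Q(sqrt(231)), and the splitting field collapses to a single degree-2 extension with Galois group Z/2Z.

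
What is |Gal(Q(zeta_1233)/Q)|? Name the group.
|Gal(Q(zeta_1233)/Q)| = phi(1233) = 816; group ≅ (Z/1233Z)^* ≅ Z/6Z × Z/136Z

The n-th cyclotomic polynomial Φ_1233(x) is the minimal polynomial of zeta_1233 over Q and has degree phi(1233) = 816. So Q(zeta_1233) is a degree-816 Galois extension with Galois group (Z/1233Z)^*. By CRT, (Z/1233Z)^* ≅ (Z/9Z)^* × (Z/137Z)^*. Each prime-power unit group is (Z/9Z)^* ≅ Z/6Z; (Z/137Z)^* ≅ Z/136Z. Hence Gal(Q(zeta_1233)/Q) ≅ Z/6Z × Z/136Z.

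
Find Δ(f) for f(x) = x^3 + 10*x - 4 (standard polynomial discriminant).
Δ = -4432

For a depressed cubic x^3 + p x + q the discriminant is Δ = -4 p^3 - 27 q^2 = -4*(10)^3 - 27*(-4)^2 = -4000 - 432 = -4432.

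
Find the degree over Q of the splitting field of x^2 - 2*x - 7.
[K:Q] = 2

The discriminant of x^2 + (-2)*x + (-7) is b^2 - 4c = 4 - (-28) = 32. Since 32 is not a perfect square in Q, the polynomial is irreducible over Q. Its two roots generate a degree-2 extension, so [K:Q] = 2.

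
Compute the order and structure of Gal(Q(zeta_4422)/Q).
|Gal(Q(zeta_4422)/Q)| = phi(4422) = 1320; group ≅ (Z/4422Z)^* ≅ Z/2Z × Z/10Z × Z/66Z

The n-th cyclotomic polynomial Φ_4422(x) is the minimal polynomial of zeta_4422 over Q and has degree phi(4422) = 1320. So Q(zeta_4422) is a degree-1320 Galois extension with Galois group (Z/4422Z)^*. By CRT, (Z/4422Z)^* ≅ (Z/2Z)^* × (Z/3Z)^* × (Z/11Z)^* × (Z/67Z)^*. Each prime-power unit group is (Z/2Z)^* ≅ trivial group (order 1); (Z/3Z)^* ≅ Z/2Z; (Z/11Z)^* ≅ Z/10Z; (Z/67Z)^* ≅ Z/66Z. Hence Gal(Q(zeta_4422)/Q) ≅ Z/2Z × Z/10Z × Z/66Z.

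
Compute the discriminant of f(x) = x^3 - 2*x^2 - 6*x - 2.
Δ = 404

For x^3 + a x^2 + b x + c the discriminant is Δ = 18 a b c - 4 a^3 c + a^2 b^2 - 4 b^3 - 27 c^2.
Plug a = -2, b = -6, c = -2:
  18*(-2)*(-6)*(-2) - 4*(-2)^3*(-2) + (-2)^2*(-6)^2 - 4*(-6)^3 - 27*(-2)^2
  = -432 + (-64) + 144 + (864) + (-108)
  = 404.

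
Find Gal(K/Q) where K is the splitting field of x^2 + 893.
Gal(K/Q) = Z/2Z (cyclic of order 2)

x^2 + 893 is irreducible over Q since -893 is not a rational square. The splitting field Q(sqrt(-893)) has degree 2 over Q, and its unique nontrivial automorphism is sqrt(-893) ↦ -sqrt(-893). Hence Gal(Q(sqrt(-893))/Q) = Z/2Z.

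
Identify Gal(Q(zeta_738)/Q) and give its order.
|Gal(Q(zeta_738)/Q)| = phi(738) = 240; group ≅ (Z/738Z)^* ≅ Z/6Z × Z/40Z

The n-th cyclotomic polynomial Φ_738(x) is the minimal polynomial of zeta_738 over Q and has degree phi(738) = 240. So Q(zeta_738) is a degree-240 Galois extension with Galois group (Z/738Z)^*. By CRT, (Z/738Z)^* ≅ (Z/2Z)^* × (Z/9Z)^* × (Z/41Z)^*. Each prime-power unit group is (Z/2Z)^* ≅ trivial group (order 1); (Z/9Z)^* ≅ Z/6Z; (Z/41Z)^* ≅ Z/40Z. Hence Gal(Q(zeta_738)/Q) ≅ Z/6Z × Z/40Z.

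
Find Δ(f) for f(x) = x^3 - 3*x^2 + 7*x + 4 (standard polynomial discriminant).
Δ = -2443

For x^3 + a x^2 + b x + c the discriminant is Δ = 18 a b c - 4 a^3 c + a^2 b^2 - 4 b^3 - 27 c^2.
Plug a = -3, b = 7, c = 4:
  18*(-3)*(7)*(4) - 4*(-3)^3*(4) + (-3)^2*(7)^2 - 4*(7)^3 - 27*(4)^2
  = -1512 + (432) + 441 + (-1372) + (-432)
  = -2443.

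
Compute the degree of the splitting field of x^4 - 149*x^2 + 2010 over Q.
[K:Q] = 4

f factors as (x^2 - 134)(x^2 - 15); the splitting field is K = Q(sqrt(134), sqrt(15)). Since 134, 15, and 2010 are all non-squares in Q, the three subfields Q(sqrt(134)), Q(sqrt(15)), Q(sqrt(2010)) are distinct degree-2 extensions, so [K:Q] = 4 (Klein four Galois group).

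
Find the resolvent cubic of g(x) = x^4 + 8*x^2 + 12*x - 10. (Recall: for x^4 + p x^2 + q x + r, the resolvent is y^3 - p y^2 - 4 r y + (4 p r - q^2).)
h(y) = y^3 - 8*y^2 + 40*y - 464

Identify coefficients: p = 8, q = 12, r = -10.
Plug into h(y) = y^3 - p y^2 - 4 r y + (4 p r - q^2):
  h(y) = y^3 - (8) y^2 - 4*(-10) y + (4*(8)*(-10) - (12)^2)
       = y^3 + (-8) y^2 + (40) y + (-464).
Simplifying: h(y) = y^3 - 8*y^2 + 40*y - 464.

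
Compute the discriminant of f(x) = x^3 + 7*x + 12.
Δ = -5260

For a depressed cubic x^3 + p x + q the discriminant is Δ = -4 p^3 - 27 q^2 = -4*(7)^3 - 27*(12)^2 = -1372 - 3888 = -5260.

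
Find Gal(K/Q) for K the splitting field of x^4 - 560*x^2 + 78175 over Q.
Gal(K/Q) = V_4 (Klein four-group, Z/2Z × Z/2Z)

f factors as (x^2 - 295)(x^2 - 265), so the splitting field is K = Q(sqrt(295), sqrt(265)). The elements 295, 265, 78175 are all non-squares in Q, so sqrt(295) and sqrt(265) generate independent quadratic extensions. Thus [K:Q] = 4 and Gal(K/Q) is generated by the two order-2 automorphisms sqrt(295) ↦ -sqrt(295) and sqrt(265) ↦ -sqrt(265), giving V_4.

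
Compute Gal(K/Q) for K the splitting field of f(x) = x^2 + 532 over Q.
Gal(K/Q) = Z/2Z (cyclic of order 2)

x^2 + 532 is irreducible over Q since -532 is not a rational square. The splitting field Q(sqrt(-532)) has degree 2 over Q, and its unique nontrivial automorphism is sqrt(-532) ↦ -sqrt(-532). Hence Gal(Q(sqrt(-532))/Q) = Z/2Z.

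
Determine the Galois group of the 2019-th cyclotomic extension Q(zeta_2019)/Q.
|Gal(Q(zeta_2019)/Q)| = phi(2019) = 1344; group ≅ (Z/2019Z)^* ≅ Z/2Z × Z/672Z

The n-th cyclotomic polynomial Φ_2019(x) is the minimal polynomial of zeta_2019 over Q and has degree phi(2019) = 1344. So Q(zeta_2019) is a degree-1344 Galois extension with Galois group (Z/2019Z)^*. By CRT, (Z/2019Z)^* ≅ (Z/3Z)^* × (Z/673Z)^*. Each prime-power unit group is (Z/3Z)^* ≅ Z/2Z; (Z/673Z)^* ≅ Z/672Z. Hence Gal(Q(zeta_2019)/Q) ≅ Z/2Z × Z/672Z.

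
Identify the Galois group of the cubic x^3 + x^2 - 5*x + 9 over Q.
Gal(K/Q) = S_3 (symmetric group of order 6)

Compute the discriminant of x^3 + (1)*x^2 + (-5)*x + (9): Δ = -2508. Since Δ is not a rational square, the Galois group is not contained in A_3; it must be the full S_3 (irreducibility of the cubic rules out anything smaller).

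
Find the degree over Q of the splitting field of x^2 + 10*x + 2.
[K:Q] = 2

The discriminant of x^2 + (10)*x + (2) is b^2 - 4c = 100 - (8) = 92. Since 92 is not a perfect square in Q, the polynomial is irreducible over Q. Its two roots generate a degree-2 extension, so [K:Q] = 2.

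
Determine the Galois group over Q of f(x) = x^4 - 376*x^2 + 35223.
Gal(K/Q) = V_4 (Klein four-group, Z/2Z × Z/2Z)

f factors as (x^2 - 199)(x^2 - 177), so the splitting field is K = Q(sqrt(199), sqrt(177)). The elements 199, 177, 35223 are all non-squares in Q, so sqrt(199) and sqrt(177) generate independent quadratic extensions. Thus [K:Q] = 4 and Gal(K/Q) is generated by the two order-2 automorphisms sqrt(199) ↦ -sqrt(199) and sqrt(177) ↦ -sqrt(177), giving V_4.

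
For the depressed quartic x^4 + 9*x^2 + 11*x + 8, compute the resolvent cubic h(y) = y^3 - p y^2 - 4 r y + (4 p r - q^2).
h(y) = y^3 - 9*y^2 - 32*y + 167

Identify coefficients: p = 9, q = 11, r = 8.
Plug into h(y) = y^3 - p y^2 - 4 r y + (4 p r - q^2):
  h(y) = y^3 - (9) y^2 - 4*(8) y + (4*(9)*(8) - (11)^2)
       = y^3 + (-9) y^2 + (-32) y + (167).
Simplifying: h(y) = y^3 - 9*y^2 - 32*y + 167.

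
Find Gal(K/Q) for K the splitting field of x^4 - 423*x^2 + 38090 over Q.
Gal(K/Q) = V_4 (Klein four-group, Z/2Z × Z/2Z)

f factors as (x^2 - 293)(x^2 - 130), so the splitting field is K = Q(sqrt(293), sqrt(130)). The elements 293, 130, 38090 are all non-squares in Q, so sqrt(293) and sqrt(130) generate independent quadratic extensions. Thus [K:Q] = 4 and Gal(K/Q) is generated by the two order-2 automorphisms sqrt(293) ↦ -sqrt(293) and sqrt(130) ↦ -sqrt(130), giving V_4.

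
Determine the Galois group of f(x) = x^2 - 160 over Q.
Gal(K/Q) = Z/2Z (cyclic of order 2)

x^2 - 160 is irreducible over Q since 160 is not a rational square. The splitting field Q(sqrt(160)) has degree 2 over Q, and its unique nontrivial automorphism is sqrt(160) ↦ -sqrt(160). Hence Gal(Q(sqrt(160))/Q) = Z/2Z.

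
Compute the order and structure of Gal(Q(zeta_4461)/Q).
|Gal(Q(zeta_4461)/Q)| = phi(4461) = 2972; group ≅ (Z/4461Z)^* ≅ Z/2Z × Z/1486Z

The n-th cyclotomic polynomial Φ_4461(x) is the minimal polynomial of zeta_4461 over Q and has degree phi(4461) = 2972. So Q(zeta_4461) is a degree-2972 Galois extension with Galois group (Z/4461Z)^*. By CRT, (Z/4461Z)^* ≅ (Z/3Z)^* × (Z/1487Z)^*. Each prime-power unit group is (Z/3Z)^* ≅ Z/2Z; (Z/1487Z)^* ≅ Z/1486Z. Hence Gal(Q(zeta_4461)/Q) ≅ Z/2Z × Z/1486Z.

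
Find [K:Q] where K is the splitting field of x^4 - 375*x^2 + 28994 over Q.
[K:Q] = 4

f factors as (x^2 - 109)(x^2 - 266); the splitting field is K = Q(sqrt(109), sqrt(266)). Since 109, 266, and 28994 are all non-squares in Q, the three subfields Q(sqrt(109)), Q(sqrt(266)), Q(sqrt(28994)) are distinct degree-2 extensions, so [K:Q] = 4 (Klein four Galois group).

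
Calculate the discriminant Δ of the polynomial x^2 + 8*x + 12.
Δ = 16

For a quadratic a x^2 + b x + c the discriminant is Δ = b^2 - 4ac = (8)^2 - 4*(1)*(12) = 64 - (48) = 16.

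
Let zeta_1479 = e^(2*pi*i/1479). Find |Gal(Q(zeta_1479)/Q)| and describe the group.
|Gal(Q(zeta_1479)/Q)| = phi(1479) = 896; group ≅ (Z/1479Z)^* ≅ Z/2Z × Z/16Z × Z/28Z

The n-th cyclotomic polynomial Φ_1479(x) is the minimal polynomial of zeta_1479 over Q and has degree phi(1479) = 896. So Q(zeta_1479) is a degree-896 Galois extension with Galois group (Z/1479Z)^*. By CRT, (Z/1479Z)^* ≅ (Z/3Z)^* × (Z/17Z)^* × (Z/29Z)^*. Each prime-power unit group is (Z/3Z)^* ≅ Z/2Z; (Z/17Z)^* ≅ Z/16Z; (Z/29Z)^* ≅ Z/28Z. Hence Gal(Q(zeta_1479)/Q) ≅ Z/2Z × Z/16Z × Z/28Z.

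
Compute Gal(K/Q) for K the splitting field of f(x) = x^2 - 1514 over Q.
Gal(K/Q) = Z/2Z (cyclic of order 2)

x^2 - 1514 is irreducible over Q since 1514 is not a rational square. The splitting field Q(sqrt(1514)) has degree 2 over Q, and its unique nontrivial automorphism is sqrt(1514) ↦ -sqrt(1514). Hence Gal(Q(sqrt(1514))/Q) = Z/2Z.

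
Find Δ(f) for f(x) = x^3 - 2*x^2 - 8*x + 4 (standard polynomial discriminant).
Δ = 3152

For x^3 + a x^2 + b x + c the discriminant is Δ = 18 a b c - 4 a^3 c + a^2 b^2 - 4 b^3 - 27 c^2.
Plug a = -2, b = -8, c = 4:
  18*(-2)*(-8)*(4) - 4*(-2)^3*(4) + (-2)^2*(-8)^2 - 4*(-8)^3 - 27*(4)^2
  = 1152 + (128) + 256 + (2048) + (-432)
  = 3152.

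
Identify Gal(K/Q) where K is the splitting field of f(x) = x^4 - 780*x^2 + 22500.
Gal(K/Q) = Z/2Z (cyclic of order 2)

f factors as (x^2 - 30)(x^2 - 750), so the splitting field is K = Q(sqrt(30), sqrt(750)). The squarefree part of 30 is 30 and the squarefree part of 750 is also 30, so sqrt(30) and sqrt(750) are both rational multiples of sqrt(30). Hence Q(sqrt(30)) = Q(sqrt(750)) = Q(sqrt(30)), and the splitting field collapses to a single degree-2 extension with Galois group Z/2Z.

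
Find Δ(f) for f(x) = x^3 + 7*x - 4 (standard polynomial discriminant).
Δ = -1804

For x^3 + a x^2 + b x + c the discriminant is Δ = 18 a b c - 4 a^3 c + a^2 b^2 - 4 b^3 - 27 c^2.
Plug a = 0, b = 7, c = -4:
  18*(0)*(7)*(-4) - 4*(0)^3*(-4) + (0)^2*(7)^2 - 4*(7)^3 - 27*(-4)^2
  = 0 + (0) + 0 + (-1372) + (-432)
  = -1804.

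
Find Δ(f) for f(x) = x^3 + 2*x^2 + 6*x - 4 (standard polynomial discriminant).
Δ = -1888

For x^3 + a x^2 + b x + c the discriminant is Δ = 18 a b c - 4 a^3 c + a^2 b^2 - 4 b^3 - 27 c^2.
Plug a = 2, b = 6, c = -4:
  18*(2)*(6)*(-4) - 4*(2)^3*(-4) + (2)^2*(6)^2 - 4*(6)^3 - 27*(-4)^2
  = -864 + (128) + 144 + (-864) + (-432)
  = -1888.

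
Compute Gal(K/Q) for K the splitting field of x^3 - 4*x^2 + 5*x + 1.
Gal(K/Q) = S_3 (symmetric group of order 6)

Compute the discriminant of x^3 + (-4)*x^2 + (5)*x + (1): Δ = -231. Since Δ is not a rational square, the Galois group is not contained in A_3; it must be the full S_3 (irreducibility of the cubic rules out anything smaller).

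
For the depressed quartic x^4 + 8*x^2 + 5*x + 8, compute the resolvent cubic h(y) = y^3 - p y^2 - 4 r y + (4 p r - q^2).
h(y) = y^3 - 8*y^2 - 32*y + 231

Identify coefficients: p = 8, q = 5, r = 8.
Plug into h(y) = y^3 - p y^2 - 4 r y + (4 p r - q^2):
  h(y) = y^3 - (8) y^2 - 4*(8) y + (4*(8)*(8) - (5)^2)
       = y^3 + (-8) y^2 + (-32) y + (231).
Simplifying: h(y) = y^3 - 8*y^2 - 32*y + 231.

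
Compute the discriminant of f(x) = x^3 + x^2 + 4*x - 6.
Δ = -1620

For x^3 + a x^2 + b x + c the discriminant is Δ = 18 a b c - 4 a^3 c + a^2 b^2 - 4 b^3 - 27 c^2.
Plug a = 1, b = 4, c = -6:
  18*(1)*(4)*(-6) - 4*(1)^3*(-6) + (1)^2*(4)^2 - 4*(4)^3 - 27*(-6)^2
  = -432 + (24) + 16 + (-256) + (-972)
  = -1620.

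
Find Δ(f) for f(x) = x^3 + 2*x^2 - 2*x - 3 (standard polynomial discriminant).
Δ = 117

For x^3 + a x^2 + b x + c the discriminant is Δ = 18 a b c - 4 a^3 c + a^2 b^2 - 4 b^3 - 27 c^2.
Plug a = 2, b = -2, c = -3:
  18*(2)*(-2)*(-3) - 4*(2)^3*(-3) + (2)^2*(-2)^2 - 4*(-2)^3 - 27*(-3)^2
  = 216 + (96) + 16 + (32) + (-243)
  = 117.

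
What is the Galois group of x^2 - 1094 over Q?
Gal(K/Q) = Z/2Z (cyclic of order 2)

x^2 - 1094 is irreducible over Q since 1094 is not a rational square. The splitting field Q(sqrt(1094)) has degree 2 over Q, and its unique nontrivial automorphism is sqrt(1094) ↦ -sqrt(1094). Hence Gal(Q(sqrt(1094))/Q) = Z/2Z.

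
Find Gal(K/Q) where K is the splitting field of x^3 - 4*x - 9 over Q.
Gal(K/Q) = S_3 (symmetric group of order 6)

Compute the discriminant of x^3 + (0)*x^2 + (-4)*x + (-9): Δ = -1931. Since Δ is not a rational square, the Galois group is not contained in A_3; it must be the full S_3 (irreducibility of the cubic rules out anything smaller).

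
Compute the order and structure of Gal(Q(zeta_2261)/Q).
|Gal(Q(zeta_2261)/Q)| = phi(2261) = 1728; group ≅ (Z/2261Z)^* ≅ Z/6Z × Z/16Z × Z/18Z

The n-th cyclotomic polynomial Φ_2261(x) is the minimal polynomial of zeta_2261 over Q and has degree phi(2261) = 1728. So Q(zeta_2261) is a degree-1728 Galois extension with Galois group (Z/2261Z)^*. By CRT, (Z/2261Z)^* ≅ (Z/7Z)^* × (Z/17Z)^* × (Z/19Z)^*. Each prime-power unit group is (Z/7Z)^* ≅ Z/6Z; (Z/17Z)^* ≅ Z/16Z; (Z/19Z)^* ≅ Z/18Z. Hence Gal(Q(zeta_2261)/Q) ≅ Z/6Z × Z/16Z × Z/18Z.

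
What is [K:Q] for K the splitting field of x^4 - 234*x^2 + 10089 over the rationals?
[K:Q] = 4

f factors as (x^2 - 177)(x^2 - 57); the splitting field is K = Q(sqrt(177), sqrt(57)). Since 177, 57, and 10089 are all non-squares in Q, the three subfields Q(sqrt(177)), Q(sqrt(57)), Q(sqrt(10089)) are distinct degree-2 extensions, so [K:Q] = 4 (Klein four Galois group).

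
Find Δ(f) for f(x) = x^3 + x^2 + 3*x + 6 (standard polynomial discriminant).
Δ = -771

For x^3 + a x^2 + b x + c the discriminant is Δ = 18 a b c - 4 a^3 c + a^2 b^2 - 4 b^3 - 27 c^2.
Plug a = 1, b = 3, c = 6:
  18*(1)*(3)*(6) - 4*(1)^3*(6) + (1)^2*(3)^2 - 4*(3)^3 - 27*(6)^2
  = 324 + (-24) + 9 + (-108) + (-972)
  = -771.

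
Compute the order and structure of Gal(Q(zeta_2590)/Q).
|Gal(Q(zeta_2590)/Q)| = phi(2590) = 864; group ≅ (Z/2590Z)^* ≅ Z/4Z × Z/6Z × Z/36Z

The n-th cyclotomic polynomial Φ_2590(x) is the minimal polynomial of zeta_2590 over Q and has degree phi(2590) = 864. So Q(zeta_2590) is a degree-864 Galois extension with Galois group (Z/2590Z)^*. By CRT, (Z/2590Z)^* ≅ (Z/2Z)^* × (Z/5Z)^* × (Z/7Z)^* × (Z/37Z)^*. Each prime-power unit group is (Z/2Z)^* ≅ trivial group (order 1); (Z/5Z)^* ≅ Z/4Z; (Z/7Z)^* ≅ Z/6Z; (Z/37Z)^* ≅ Z/36Z. Hence Gal(Q(zeta_2590)/Q) ≅ Z/4Z × Z/6Z × Z/36Z.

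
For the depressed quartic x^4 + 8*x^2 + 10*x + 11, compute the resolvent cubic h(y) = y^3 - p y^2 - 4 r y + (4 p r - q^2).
h(y) = y^3 - 8*y^2 - 44*y + 252

Identify coefficients: p = 8, q = 10, r = 11.
Plug into h(y) = y^3 - p y^2 - 4 r y + (4 p r - q^2):
  h(y) = y^3 - (8) y^2 - 4*(11) y + (4*(8)*(11) - (10)^2)
       = y^3 + (-8) y^2 + (-44) y + (252).
Simplifying: h(y) = y^3 - 8*y^2 - 44*y + 252.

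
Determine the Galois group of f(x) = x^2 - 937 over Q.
Gal(K/Q) = Z/2Z (cyclic of order 2)

x^2 - 937 is irreducible over Q since 937 is not a rational square. The splitting field Q(sqrt(937)) has degree 2 over Q, and its unique nontrivial automorphism is sqrt(937) ↦ -sqrt(937). Hence Gal(Q(sqrt(937))/Q) = Z/2Z.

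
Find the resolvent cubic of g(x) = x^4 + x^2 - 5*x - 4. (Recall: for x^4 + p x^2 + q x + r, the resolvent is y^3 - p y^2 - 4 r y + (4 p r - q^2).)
h(y) = y^3 - y^2 + 16*y - 41

Identify coefficients: p = 1, q = -5, r = -4.
Plug into h(y) = y^3 - p y^2 - 4 r y + (4 p r - q^2):
  h(y) = y^3 - (1) y^2 - 4*(-4) y + (4*(1)*(-4) - (-5)^2)
       = y^3 + (-1) y^2 + (16) y + (-41).
Simplifying: h(y) = y^3 - y^2 + 16*y - 41.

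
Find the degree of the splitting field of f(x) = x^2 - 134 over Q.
[K:Q] = 2

The polynomial x^2 - 134 is irreducible over Q since 134 is not a perfect square. Its splitting field is Q(sqrt(134)), which has degree 2 over Q.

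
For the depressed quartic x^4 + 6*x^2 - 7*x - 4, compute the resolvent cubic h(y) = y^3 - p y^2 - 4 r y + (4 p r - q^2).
h(y) = y^3 - 6*y^2 + 16*y - 145

Identify coefficients: p = 6, q = -7, r = -4.
Plug into h(y) = y^3 - p y^2 - 4 r y + (4 p r - q^2):
  h(y) = y^3 - (6) y^2 - 4*(-4) y + (4*(6)*(-4) - (-7)^2)
       = y^3 + (-6) y^2 + (16) y + (-145).
Simplifying: h(y) = y^3 - 6*y^2 + 16*y - 145.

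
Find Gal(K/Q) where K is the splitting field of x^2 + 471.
Gal(K/Q) = Z/2Z (cyclic of order 2)

x^2 + 471 is irreducible over Q since -471 is not a rational square. The splitting field Q(sqrt(-471)) has degree 2 over Q, and its unique nontrivial automorphism is sqrt(-471) ↦ -sqrt(-471). Hence Gal(Q(sqrt(-471))/Q) = Z/2Z.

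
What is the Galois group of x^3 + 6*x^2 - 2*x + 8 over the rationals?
Gal(K/Q) = S_3 (symmetric group of order 6)

Compute the discriminant of x^3 + (6)*x^2 + (-2)*x + (8): Δ = -10192. Since Δ is not a rational square, the Galois group is not contained in A_3; it must be the full S_3 (irreducibility of the cubic rules out anything smaller).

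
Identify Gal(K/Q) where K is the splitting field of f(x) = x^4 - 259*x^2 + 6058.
Gal(K/Q) = V_4 (Klein four-group, Z/2Z × Z/2Z)

f factors as (x^2 - 26)(x^2 - 233), so the splitting field is K = Q(sqrt(26), sqrt(233)). The elements 26, 233, 6058 are all non-squares in Q, so sqrt(26) and sqrt(233) generate independent quadratic extensions. Thus [K:Q] = 4 and Gal(K/Q) is generated by the two order-2 automorphisms sqrt(26) ↦ -sqrt(26) and sqrt(233) ↦ -sqrt(233), giving V_4.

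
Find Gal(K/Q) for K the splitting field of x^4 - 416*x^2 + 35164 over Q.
Gal(K/Q) = V_4 (Klein four-group, Z/2Z × Z/2Z)

f factors as (x^2 - 118)(x^2 - 298), so the splitting field is K = Q(sqrt(118), sqrt(298)). The elements 118, 298, 35164 are all non-squares in Q, so sqrt(118) and sqrt(298) generate independent quadratic extensions. Thus [K:Q] = 4 and Gal(K/Q) is generated by the two order-2 automorphisms sqrt(118) ↦ -sqrt(118) and sqrt(298) ↦ -sqrt(298), giving V_4.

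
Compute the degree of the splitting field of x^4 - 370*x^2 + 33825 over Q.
[K:Q] = 4

f factors as (x^2 - 205)(x^2 - 165); the splitting field is K = Q(sqrt(205), sqrt(165)). Since 205, 165, and 33825 are all non-squares in Q, the three subfields Q(sqrt(205)), Q(sqrt(165)), Q(sqrt(33825)) are distinct degree-2 extensions, so [K:Q] = 4 (Klein four Galois group).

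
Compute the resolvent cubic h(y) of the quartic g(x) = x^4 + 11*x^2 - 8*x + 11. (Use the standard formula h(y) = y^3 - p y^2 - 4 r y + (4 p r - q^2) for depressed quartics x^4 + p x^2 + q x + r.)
h(y) = y^3 - 11*y^2 - 44*y + 420

Identify coefficients: p = 11, q = -8, r = 11.
Plug into h(y) = y^3 - p y^2 - 4 r y + (4 p r - q^2):
  h(y) = y^3 - (11) y^2 - 4*(11) y + (4*(11)*(11) - (-8)^2)
       = y^3 + (-11) y^2 + (-44) y + (420).
Simplifying: h(y) = y^3 - 11*y^2 - 44*y + 420.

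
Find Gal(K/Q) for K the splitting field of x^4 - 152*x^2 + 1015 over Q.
Gal(K/Q) = V_4 (Klein four-group, Z/2Z × Z/2Z)

f factors as (x^2 - 7)(x^2 - 145), so the splitting field is K = Q(sqrt(7), sqrt(145)). The elements 7, 145, 1015 are all non-squares in Q, so sqrt(7) and sqrt(145) generate independent quadratic extensions. Thus [K:Q] = 4 and Gal(K/Q) is generated by the two order-2 automorphisms sqrt(7) ↦ -sqrt(7) and sqrt(145) ↦ -sqrt(145), giving V_4.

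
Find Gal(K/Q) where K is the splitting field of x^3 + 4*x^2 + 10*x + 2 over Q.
Gal(K/Q) = S_3 (symmetric group of order 6)

Compute the discriminant of x^3 + (4)*x^2 + (10)*x + (2): Δ = -1580. Since Δ is not a rational square, the Galois group is not contained in A_3; it must be the full S_3 (irreducibility of the cubic rules out anything smaller).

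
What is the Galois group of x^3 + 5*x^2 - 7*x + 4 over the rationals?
Gal(K/Q) = S_3 (symmetric group of order 6)

Compute the discriminant of x^3 + (5)*x^2 + (-7)*x + (4): Δ = -2355. Since Δ is not a rational square, the Galois group is not contained in A_3; it must be the full S_3 (irreducibility of the cubic rules out anything smaller).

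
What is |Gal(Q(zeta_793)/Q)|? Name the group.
|Gal(Q(zeta_793)/Q)| = phi(793) = 720; group ≅ (Z/793Z)^* ≅ Z/12Z × Z/60Z

The n-th cyclotomic polynomial Φ_793(x) is the minimal polynomial of zeta_793 over Q and has degree phi(793) = 720. So Q(zeta_793) is a degree-720 Galois extension with Galois group (Z/793Z)^*. By CRT, (Z/793Z)^* ≅ (Z/13Z)^* × (Z/61Z)^*. Each prime-power unit group is (Z/13Z)^* ≅ Z/12Z; (Z/61Z)^* ≅ Z/60Z. Hence Gal(Q(zeta_793)/Q) ≅ Z/12Z × Z/60Z.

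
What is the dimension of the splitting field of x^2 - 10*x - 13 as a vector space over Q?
[K:Q] = 2

The discriminant of x^2 + (-10)*x + (-13) is b^2 - 4c = 100 - (-52) = 152. Since 152 is not a perfect square in Q, the polynomial is irreducible over Q. Its two roots generate a degree-2 extension, so [K:Q] = 2.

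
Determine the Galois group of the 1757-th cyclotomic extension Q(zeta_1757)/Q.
|Gal(Q(zeta_1757)/Q)| = phi(1757) = 1500; group ≅ (Z/1757Z)^* ≅ Z/6Z × Z/250Z

The n-th cyclotomic polynomial Φ_1757(x) is the minimal polynomial of zeta_1757 over Q and has degree phi(1757) = 1500. So Q(zeta_1757) is a degree-1500 Galois extension with Galois group (Z/1757Z)^*. By CRT, (Z/1757Z)^* ≅ (Z/7Z)^* × (Z/251Z)^*. Each prime-power unit group is (Z/7Z)^* ≅ Z/6Z; (Z/251Z)^* ≅ Z/250Z. Hence Gal(Q(zeta_1757)/Q) ≅ Z/6Z × Z/250Z.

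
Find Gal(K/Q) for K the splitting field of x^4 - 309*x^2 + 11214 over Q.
Gal(K/Q) = V_4 (Klein four-group, Z/2Z × Z/2Z)

f factors as (x^2 - 267)(x^2 - 42), so the splitting field is K = Q(sqrt(267), sqrt(42)). The elements 267, 42, 11214 are all non-squares in Q, so sqrt(267) and sqrt(42) generate independent quadratic extensions. Thus [K:Q] = 4 and Gal(K/Q) is generated by the two order-2 automorphisms sqrt(267) ↦ -sqrt(267) and sqrt(42) ↦ -sqrt(42), giving V_4.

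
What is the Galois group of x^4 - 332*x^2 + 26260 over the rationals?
Gal(K/Q) = V_4 (Klein four-group, Z/2Z × Z/2Z)

f factors as (x^2 - 130)(x^2 - 202), so the splitting field is K = Q(sqrt(130), sqrt(202)). The elements 130, 202, 26260 are all non-squares in Q, so sqrt(130) and sqrt(202) generate independent quadratic extensions. Thus [K:Q] = 4 and Gal(K/Q) is generated by the two order-2 automorphisms sqrt(130) ↦ -sqrt(130) and sqrt(202) ↦ -sqrt(202), giving V_4.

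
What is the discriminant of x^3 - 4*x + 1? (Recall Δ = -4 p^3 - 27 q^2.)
Δ = 229

For a depressed cubic x^3 + p x + q the discriminant is Δ = -4 p^3 - 27 q^2 = -4*(-4)^3 - 27*(1)^2 = 256 - 27 = 229.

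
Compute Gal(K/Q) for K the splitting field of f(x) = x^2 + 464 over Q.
Gal(K/Q) = Z/2Z (cyclic of order 2)

x^2 + 464 is irreducible over Q since -464 is not a rational square. The splitting field Q(sqrt(-464)) has degree 2 over Q, and its unique nontrivial automorphism is sqrt(-464) ↦ -sqrt(-464). Hence Gal(Q(sqrt(-464))/Q) = Z/2Z.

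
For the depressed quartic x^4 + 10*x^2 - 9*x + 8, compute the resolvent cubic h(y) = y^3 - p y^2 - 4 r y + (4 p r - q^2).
h(y) = y^3 - 10*y^2 - 32*y + 239

Identify coefficients: p = 10, q = -9, r = 8.
Plug into h(y) = y^3 - p y^2 - 4 r y + (4 p r - q^2):
  h(y) = y^3 - (10) y^2 - 4*(8) y + (4*(10)*(8) - (-9)^2)
       = y^3 + (-10) y^2 + (-32) y + (239).
Simplifying: h(y) = y^3 - 10*y^2 - 32*y + 239.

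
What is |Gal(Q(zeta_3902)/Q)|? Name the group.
|Gal(Q(zeta_3902)/Q)| = phi(3902) = 1950; group ≅ (Z/3902Z)^* ≅ Z/1950Z

The n-th cyclotomic polynomial Φ_3902(x) is the minimal polynomial of zeta_3902 over Q and has degree phi(3902) = 1950. So Q(zeta_3902) is a degree-1950 Galois extension with Galois group (Z/3902Z)^*. By CRT, (Z/3902Z)^* ≅ (Z/2Z)^* × (Z/1951Z)^*. Each prime-power unit group is (Z/2Z)^* ≅ trivial group (order 1); (Z/1951Z)^* ≅ Z/1950Z. Hence Gal(Q(zeta_3902)/Q) ≅ Z/1950Z.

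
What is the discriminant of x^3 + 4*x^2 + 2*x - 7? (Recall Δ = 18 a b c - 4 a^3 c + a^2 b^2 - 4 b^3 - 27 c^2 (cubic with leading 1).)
Δ = -507

For x^3 + a x^2 + b x + c the discriminant is Δ = 18 a b c - 4 a^3 c + a^2 b^2 - 4 b^3 - 27 c^2.
Plug a = 4, b = 2, c = -7:
  18*(4)*(2)*(-7) - 4*(4)^3*(-7) + (4)^2*(2)^2 - 4*(2)^3 - 27*(-7)^2
  = -1008 + (1792) + 64 + (-32) + (-1323)
  = -507.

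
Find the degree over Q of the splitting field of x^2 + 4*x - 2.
[K:Q] = 2

The discriminant of x^2 + (4)*x + (-2) is b^2 - 4c = 16 - (-8) = 24. Since 24 is not a perfect square in Q, the polynomial is irreducible over Q. Its two roots generate a degree-2 extension, so [K:Q] = 2.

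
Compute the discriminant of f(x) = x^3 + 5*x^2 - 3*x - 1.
Δ = 1076

For x^3 + a x^2 + b x + c the discriminant is Δ = 18 a b c - 4 a^3 c + a^2 b^2 - 4 b^3 - 27 c^2.
Plug a = 5, b = -3, c = -1:
  18*(5)*(-3)*(-1) - 4*(5)^3*(-1) + (5)^2*(-3)^2 - 4*(-3)^3 - 27*(-1)^2
  = 270 + (500) + 225 + (108) + (-27)
  = 1076.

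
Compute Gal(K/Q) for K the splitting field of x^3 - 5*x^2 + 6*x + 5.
Gal(K/Q) = S_3 (symmetric group of order 6)

Compute the discriminant of x^3 + (-5)*x^2 + (6)*x + (5): Δ = -839. Since Δ is not a rational square, the Galois group is not contained in A_3; it must be the full S_3 (irreducibility of the cubic rules out anything smaller).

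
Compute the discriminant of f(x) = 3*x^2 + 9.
Δ = -108

For a quadratic a x^2 + b x + c the discriminant is Δ = b^2 - 4ac = (0)^2 - 4*(3)*(9) = 0 - (108) = -108.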